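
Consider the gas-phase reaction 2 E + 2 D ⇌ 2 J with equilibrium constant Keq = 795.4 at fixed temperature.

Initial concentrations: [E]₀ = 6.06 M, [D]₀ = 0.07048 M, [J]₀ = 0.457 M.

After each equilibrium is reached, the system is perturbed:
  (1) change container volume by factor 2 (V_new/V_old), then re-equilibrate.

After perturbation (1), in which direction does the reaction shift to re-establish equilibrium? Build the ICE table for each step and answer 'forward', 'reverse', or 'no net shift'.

Direction: reverse

Q₀ = 1.145 vs Keq = 795.4 ⇒ Q<K, forward
Step 1:
                    E           D           J
  I              6.06     0.07048       0.457
  C          -0.06738    -0.06738     0.06738
  E             5.993    0.003103      0.5244
  solve Keq expr → x = 0.03369; check Q = 795.4
Then change container volume by factor 2 (V_new/V_old).
Step 2:
                    E           D           J
  I             2.996    0.001551      0.2622
  C          0.001532    0.001532   -0.001532
  E             2.998    0.003083      0.2607
  solve Keq expr → x = -7.6581e-04; check Q = 795.4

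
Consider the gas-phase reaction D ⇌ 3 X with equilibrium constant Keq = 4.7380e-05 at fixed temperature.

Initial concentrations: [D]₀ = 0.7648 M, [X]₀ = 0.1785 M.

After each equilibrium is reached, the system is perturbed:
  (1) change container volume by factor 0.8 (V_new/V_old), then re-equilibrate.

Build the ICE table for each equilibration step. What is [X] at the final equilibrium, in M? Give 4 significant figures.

Q₀ = 0.007436 vs Keq = 4.7380e-05 ⇒ Q>K, reverse
Step 1:
                    D           X
  I            0.7648      0.1785
  C           0.04824     -0.1447
  E             0.813     0.03377
  solve Keq expr → x = -0.04824; check Q = 4.7380e-05
Then change container volume by factor 0.8 (V_new/V_old).
Step 2:
                    D           X
  I             1.016     0.04222
  C          0.001937   -0.005812
  E             1.018      0.0364
  solve Keq expr → x = -0.001937; check Q = 4.7380e-05

[X]_eq = 0.0364 M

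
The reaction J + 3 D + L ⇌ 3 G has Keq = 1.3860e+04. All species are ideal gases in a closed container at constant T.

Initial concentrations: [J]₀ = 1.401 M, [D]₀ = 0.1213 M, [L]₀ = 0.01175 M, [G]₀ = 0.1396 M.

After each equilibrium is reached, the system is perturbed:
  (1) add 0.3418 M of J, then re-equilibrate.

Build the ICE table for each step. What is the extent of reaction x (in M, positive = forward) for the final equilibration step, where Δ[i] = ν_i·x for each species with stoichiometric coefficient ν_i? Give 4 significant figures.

x = 7.6749e-05 M

Q₀ = 92.6 vs Keq = 1.3860e+04 ⇒ Q<K, forward
Step 1:
                  J         D         L         G
  I           1.401    0.1213   0.01175    0.1396
  C        -0.01134  -0.03402  -0.01134   0.03402
  E            1.39   0.08728 4.0876e-04    0.1736
  solve Keq expr → x = 0.01134; check Q = 1.3860e+04
Then add 0.3418 M of J.
Step 2:
                  J         D         L         G
  I           1.731   0.08728 4.0876e-04    0.1736
  C       -7.6749e-05 -2.3025e-04 -7.6749e-05 2.3025e-04
  E           1.731   0.08705 3.3201e-04    0.1739
  solve Keq expr → x = 7.6749e-05; check Q = 1.3860e+04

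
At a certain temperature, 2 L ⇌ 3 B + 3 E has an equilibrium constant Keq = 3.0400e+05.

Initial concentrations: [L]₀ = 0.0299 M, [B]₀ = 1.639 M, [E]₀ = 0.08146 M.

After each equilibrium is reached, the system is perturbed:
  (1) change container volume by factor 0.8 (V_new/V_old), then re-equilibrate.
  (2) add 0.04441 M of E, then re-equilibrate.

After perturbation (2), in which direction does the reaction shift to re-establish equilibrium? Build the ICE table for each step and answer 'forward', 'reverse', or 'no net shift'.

Q₀ = 2.662 vs Keq = 3.0400e+05 ⇒ Q<K, forward
Step 1:
                  L         B         E
  init       0.0299     1.639   0.08146
  Δ        -0.02972   0.04458   0.04458
  eq      1.7730e-04     1.684     0.126
  solve Keq expr → x = 0.01486; check Q = 3.0400e+05
Then change container volume by factor 0.8 (V_new/V_old).
Step 2:
                  L         B         E
  init    2.2162e-04     2.104    0.1576
  Δ       1.2400e-04 -1.8600e-04 -1.8600e-04
  eq      3.4562e-04     2.104    0.1574
  solve Keq expr → x = -6.2001e-05; check Q = 3.0400e+05
Then add 0.04441 M of E.
Step 3:
                  L         B         E
  init    3.4562e-04     2.104    0.2018
  Δ       1.5523e-04 -2.3285e-04 -2.3285e-04
  eq      5.0086e-04     2.104    0.2015
  solve Keq expr → x = -7.7617e-05; check Q = 3.0400e+05

Direction: reverse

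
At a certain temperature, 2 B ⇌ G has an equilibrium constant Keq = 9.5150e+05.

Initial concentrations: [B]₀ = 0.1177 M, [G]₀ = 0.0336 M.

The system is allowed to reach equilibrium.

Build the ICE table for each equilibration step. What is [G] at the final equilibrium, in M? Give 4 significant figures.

[G]_eq = 0.09229 M

Q₀ = 2.425 vs Keq = 9.5150e+05 ⇒ Q<K, forward
Step 1:
                    B           G
  Initial      0.1177      0.0336
  Change      -0.1174     0.05869
  Equil    3.1145e-04     0.09229
  solve Keq expr → x = 0.05869; check Q = 9.5150e+05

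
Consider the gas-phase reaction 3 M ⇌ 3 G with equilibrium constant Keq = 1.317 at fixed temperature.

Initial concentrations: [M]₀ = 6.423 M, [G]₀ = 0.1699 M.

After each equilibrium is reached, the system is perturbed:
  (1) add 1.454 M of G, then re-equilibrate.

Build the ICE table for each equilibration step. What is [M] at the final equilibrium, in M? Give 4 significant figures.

Q₀ = 1.8508e-05 vs Keq = 1.317 ⇒ Q<K, forward
Step 1:
                    M           G
  I             6.423      0.1699
  C            -3.278       3.278
  E             3.145       3.448
  solve Keq expr → x = 1.093; check Q = 1.317
Then add 1.454 M of G.
Step 2:
                    M           G
  I             3.145       4.902
  C            0.6937     -0.6937
  E             3.839       4.208
  solve Keq expr → x = -0.2312; check Q = 1.317

[M]_eq = 3.839 M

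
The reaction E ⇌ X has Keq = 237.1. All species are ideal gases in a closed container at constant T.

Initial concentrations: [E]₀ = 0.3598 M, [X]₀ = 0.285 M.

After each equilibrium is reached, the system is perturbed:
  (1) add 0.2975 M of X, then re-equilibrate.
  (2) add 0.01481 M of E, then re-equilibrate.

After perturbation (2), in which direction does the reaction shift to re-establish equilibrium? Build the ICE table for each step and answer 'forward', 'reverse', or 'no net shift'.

Direction: forward

Q₀ = 0.7921 vs Keq = 237.1 ⇒ Q<K, forward
Step 1:
                  E         X
  Initial    0.3598     0.285
  Change    -0.3571    0.3571
  Equil    0.002708    0.6421
  solve Keq expr → x = 0.3571; check Q = 237.1
Then add 0.2975 M of X.
Step 2:
                  E         X
  Initial  0.002708    0.9396
  Change   0.001249 -0.001249
  Equil    0.003958    0.9383
  solve Keq expr → x = -0.001249; check Q = 237.1
Then add 0.01481 M of E.
Step 3:
                  E         X
  Initial   0.01877    0.9383
  Change   -0.01475   0.01475
  Equil     0.00402    0.9531
  solve Keq expr → x = 0.01475; check Q = 237.1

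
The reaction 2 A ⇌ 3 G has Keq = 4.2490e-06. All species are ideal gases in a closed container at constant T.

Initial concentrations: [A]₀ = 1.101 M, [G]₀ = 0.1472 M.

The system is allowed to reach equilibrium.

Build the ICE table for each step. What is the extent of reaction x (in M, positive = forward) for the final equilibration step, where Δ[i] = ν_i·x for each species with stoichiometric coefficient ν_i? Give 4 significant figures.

x = -0.04301 M

Q₀ = 0.002631 vs Keq = 4.2490e-06 ⇒ Q>K, reverse
Step 1:
                  A         G
  Initial     1.101    0.1472
  Change    0.08603    -0.129
  Equil       1.187   0.01816
  solve Keq expr → x = -0.04301; check Q = 4.2490e-06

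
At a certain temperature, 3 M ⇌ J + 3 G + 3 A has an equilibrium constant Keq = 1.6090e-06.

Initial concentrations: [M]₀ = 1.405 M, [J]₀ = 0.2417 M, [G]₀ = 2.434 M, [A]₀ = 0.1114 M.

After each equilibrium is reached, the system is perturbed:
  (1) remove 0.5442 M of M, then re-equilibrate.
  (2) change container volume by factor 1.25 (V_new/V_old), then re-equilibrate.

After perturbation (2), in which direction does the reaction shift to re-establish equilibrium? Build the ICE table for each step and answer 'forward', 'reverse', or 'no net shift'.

Q₀ = 0.001737 vs Keq = 1.6090e-06 ⇒ Q>K, reverse
Step 1:
                  M         J         G         A
  init        1.405    0.2417     2.434    0.1114
  Δ         0.09868  -0.03289  -0.09868  -0.09868
  eq          1.504    0.2088     2.335   0.01272
  solve Keq expr → x = -0.03289; check Q = 1.6090e-06
Then remove 0.5442 M of M.
Step 2:
                  M         J         G         A
  init       0.9595    0.2088     2.335   0.01272
  Δ        0.004529  -0.00151 -0.004529 -0.004529
  eq          0.964    0.2073     2.331  0.008189
  solve Keq expr → x = -0.00151; check Q = 1.6090e-06
Then change container volume by factor 1.25 (V_new/V_old).
Step 3:
                  M         J         G         A
  init       0.7712    0.1658     1.865  0.006551
  Δ       -0.002221 7.4041e-04  0.002221  0.002221
  eq          0.769    0.1666     1.867  0.008772
  solve Keq expr → x = 7.4041e-04; check Q = 1.6090e-06

Direction: forward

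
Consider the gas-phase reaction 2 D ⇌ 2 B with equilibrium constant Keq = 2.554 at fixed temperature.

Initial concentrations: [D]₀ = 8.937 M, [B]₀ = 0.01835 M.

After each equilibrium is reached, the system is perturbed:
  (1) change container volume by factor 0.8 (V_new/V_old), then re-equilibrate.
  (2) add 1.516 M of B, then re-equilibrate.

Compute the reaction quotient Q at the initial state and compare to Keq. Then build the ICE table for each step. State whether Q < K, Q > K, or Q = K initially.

Q₀ = 4.2159e-06 vs Keq = 2.554 ⇒ Q<K, forward
Step 1:
                    D           B
  I             8.937     0.01835
  C             -5.49        5.49
  E             3.447       5.508
  solve Keq expr → x = 2.745; check Q = 2.554
Then change container volume by factor 0.8 (V_new/V_old).
Step 2:
                    D           B
  I             4.309       6.886
  C                 0           0
  E             4.309       6.886
  solve Keq expr → x = 0; check Q = 2.554
Then add 1.516 M of B.
Step 3:
                    D           B
  I             4.309       8.402
  C            0.5835     -0.5835
  E             4.892       7.818
  solve Keq expr → x = -0.2917; check Q = 2.554

Q₀ = 4.2159e-06; Q < K (proceeds forward)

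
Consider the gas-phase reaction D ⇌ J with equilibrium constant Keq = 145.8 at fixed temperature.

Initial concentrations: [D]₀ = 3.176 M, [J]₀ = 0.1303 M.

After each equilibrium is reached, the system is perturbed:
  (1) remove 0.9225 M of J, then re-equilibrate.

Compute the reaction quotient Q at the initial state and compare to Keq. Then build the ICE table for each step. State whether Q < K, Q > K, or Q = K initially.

Q₀ = 0.04103; Q < K (proceeds forward)

Q₀ = 0.04103 vs Keq = 145.8 ⇒ Q<K, forward
Step 1:
                    D           J
  init          3.176      0.1303
  Δ            -3.153       3.153
  eq          0.02252       3.284
  solve Keq expr → x = 3.153; check Q = 145.8
Then remove 0.9225 M of J.
Step 2:
                    D           J
  init        0.02252       2.361
  Δ         -0.006284    0.006284
  eq          0.01624       2.368
  solve Keq expr → x = 0.006284; check Q = 145.8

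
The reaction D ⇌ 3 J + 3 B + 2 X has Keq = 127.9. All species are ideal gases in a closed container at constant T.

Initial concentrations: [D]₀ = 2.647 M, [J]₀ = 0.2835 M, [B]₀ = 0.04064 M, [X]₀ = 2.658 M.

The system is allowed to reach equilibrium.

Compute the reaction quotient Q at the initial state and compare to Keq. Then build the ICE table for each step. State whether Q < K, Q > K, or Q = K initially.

Q₀ = 4.0820e-06 vs Keq = 127.9 ⇒ Q<K, forward
Step 1:
                   D          J          B          X
  I            2.647     0.2835    0.04064      2.658
  C          -0.4991      1.497      1.497     0.9983
  E            2.148      1.781      1.538      3.656
  solve Keq expr → x = 0.4991; check Q = 127.9

Q₀ = 4.0820e-06; Q < K (proceeds forward)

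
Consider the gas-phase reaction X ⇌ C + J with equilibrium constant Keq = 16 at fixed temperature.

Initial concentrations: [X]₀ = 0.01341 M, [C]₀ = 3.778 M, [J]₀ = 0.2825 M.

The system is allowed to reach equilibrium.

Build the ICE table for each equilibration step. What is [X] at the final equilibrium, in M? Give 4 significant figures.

[X]_eq = 0.05601 M

Q₀ = 79.59 vs Keq = 16 ⇒ Q>K, reverse
Step 1:
                  X         C         J
  Initial   0.01341     3.778    0.2825
  Change     0.0426   -0.0426   -0.0426
  Equil     0.05601     3.735    0.2399
  solve Keq expr → x = -0.0426; check Q = 16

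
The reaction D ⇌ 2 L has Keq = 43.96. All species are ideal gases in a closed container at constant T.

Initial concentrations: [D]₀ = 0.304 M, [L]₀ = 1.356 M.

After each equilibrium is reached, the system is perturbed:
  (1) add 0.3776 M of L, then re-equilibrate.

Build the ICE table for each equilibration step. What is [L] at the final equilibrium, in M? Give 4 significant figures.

[L]_eq = 2.134 M

Q₀ = 6.048 vs Keq = 43.96 ⇒ Q<K, forward
Step 1:
                  D         L
  init        0.304     1.356
  Δ         -0.2291    0.4583
  eq        0.07487     1.814
  solve Keq expr → x = 0.2291; check Q = 43.96
Then add 0.3776 M of L.
Step 2:
                  D         L
  init      0.07487     2.192
  Δ         0.02875   -0.0575
  eq         0.1036     2.134
  solve Keq expr → x = -0.02875; check Q = 43.96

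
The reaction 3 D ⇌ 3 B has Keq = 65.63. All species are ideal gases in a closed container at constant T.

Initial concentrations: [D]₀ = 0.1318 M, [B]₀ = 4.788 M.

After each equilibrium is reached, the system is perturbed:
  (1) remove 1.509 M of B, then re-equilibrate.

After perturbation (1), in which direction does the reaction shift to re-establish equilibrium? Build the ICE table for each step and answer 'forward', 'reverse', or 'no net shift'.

Direction: forward

Q₀ = 4.7942e+04 vs Keq = 65.63 ⇒ Q>K, reverse
Step 1:
                    D           B
  Initial      0.1318       4.788
  Change       0.8456     -0.8456
  Equil        0.9774       3.942
  solve Keq expr → x = -0.2819; check Q = 65.63
Then remove 1.509 M of B.
Step 2:
                    D           B
  Initial      0.9774       2.433
  Change      -0.2998      0.2998
  Equil        0.6776       2.733
  solve Keq expr → x = 0.09993; check Q = 65.63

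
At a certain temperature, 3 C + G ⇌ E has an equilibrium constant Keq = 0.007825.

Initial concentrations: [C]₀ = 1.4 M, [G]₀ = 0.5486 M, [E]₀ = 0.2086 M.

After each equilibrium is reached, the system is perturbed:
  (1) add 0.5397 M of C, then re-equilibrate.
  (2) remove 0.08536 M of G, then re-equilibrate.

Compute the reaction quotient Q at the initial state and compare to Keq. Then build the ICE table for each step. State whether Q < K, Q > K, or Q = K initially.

Q₀ = 0.1386 vs Keq = 0.007825 ⇒ Q>K, reverse
Step 1:
                  C         G         E
  init          1.4    0.5486    0.2086
  Δ          0.5086    0.1695   -0.1695
  eq          1.909    0.7181   0.03907
  solve Keq expr → x = -0.1695; check Q = 0.007825
Then add 0.5397 M of C.
Step 2:
                  C         G         E
  init        2.448    0.7181   0.03907
  Δ         -0.0934  -0.03113   0.03113
  eq          2.355     0.687    0.0702
  solve Keq expr → x = 0.03113; check Q = 0.007825
Then remove 0.08536 M of G.
Step 3:
                  C         G         E
  init        2.355    0.6016    0.0702
  Δ          0.0195  0.006501 -0.006501
  eq          2.374    0.6081    0.0637
  solve Keq expr → x = -0.006501; check Q = 0.007825

Q₀ = 0.1386; Q > K (proceeds reverse)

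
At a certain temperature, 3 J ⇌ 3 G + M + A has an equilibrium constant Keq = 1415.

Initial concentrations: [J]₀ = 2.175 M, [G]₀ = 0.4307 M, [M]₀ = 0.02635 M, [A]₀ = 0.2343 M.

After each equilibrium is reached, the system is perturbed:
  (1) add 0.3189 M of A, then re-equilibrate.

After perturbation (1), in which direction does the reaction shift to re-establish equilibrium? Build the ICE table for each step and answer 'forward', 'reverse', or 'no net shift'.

Q₀ = 4.7940e-05 vs Keq = 1415 ⇒ Q<K, forward
Step 1:
                    J           G           M           A
  init          2.175      0.4307     0.02635      0.2343
  Δ            -1.991       1.991      0.6637      0.6637
  eq           0.1839       2.422        0.69       0.898
  solve Keq expr → x = 0.6637; check Q = 1415
Then add 0.3189 M of A.
Step 2:
                    J           G           M           A
  init         0.1839       2.422        0.69       1.217
  Δ           0.01727    -0.01727   -0.005757   -0.005757
  eq           0.2012       2.405      0.6843       1.211
  solve Keq expr → x = -0.005757; check Q = 1415

Direction: reverse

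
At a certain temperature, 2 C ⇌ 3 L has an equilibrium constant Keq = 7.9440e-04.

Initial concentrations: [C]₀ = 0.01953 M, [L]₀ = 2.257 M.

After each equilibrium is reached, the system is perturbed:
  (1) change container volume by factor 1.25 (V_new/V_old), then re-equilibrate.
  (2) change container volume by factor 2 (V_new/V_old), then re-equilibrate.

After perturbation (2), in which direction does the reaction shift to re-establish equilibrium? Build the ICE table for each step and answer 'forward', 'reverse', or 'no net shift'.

Q₀ = 3.0143e+04 vs Keq = 7.9440e-04 ⇒ Q>K, reverse
Step 1:
                    C           L
  Initial     0.01953       2.257
  Change        1.426      -2.139
  Equil         1.445      0.1184
  solve Keq expr → x = -0.7129; check Q = 7.9440e-04
Then change container volume by factor 1.25 (V_new/V_old).
Step 2:
                    C           L
  Initial       1.156     0.09471
  Change    -0.004691    0.007037
  Equil         1.152      0.1017
  solve Keq expr → x = 0.002346; check Q = 7.9440e-04
Then change container volume by factor 2 (V_new/V_old).
Step 3:
                    C           L
  Initial      0.5758     0.05087
  Change    -0.008399      0.0126
  Equil        0.5674     0.06347
  solve Keq expr → x = 0.004199; check Q = 7.9440e-04

Direction: forward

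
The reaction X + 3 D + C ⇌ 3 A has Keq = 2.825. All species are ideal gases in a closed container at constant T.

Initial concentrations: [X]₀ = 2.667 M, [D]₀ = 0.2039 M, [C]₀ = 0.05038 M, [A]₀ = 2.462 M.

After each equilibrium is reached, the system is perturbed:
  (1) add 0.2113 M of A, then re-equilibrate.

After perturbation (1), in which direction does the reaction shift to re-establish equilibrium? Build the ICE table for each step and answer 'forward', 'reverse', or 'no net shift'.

Direction: reverse

Q₀ = 1.3102e+04 vs Keq = 2.825 ⇒ Q>K, reverse
Step 1:
                    X           D           C           A
  I             2.667      0.2039     0.05038       2.462
  C            0.2979      0.8937      0.2979     -0.8937
  E             2.965       1.098      0.3483       1.568
  solve Keq expr → x = -0.2979; check Q = 2.825
Then add 0.2113 M of A.
Step 2:
                    X           D           C           A
  I             2.965       1.098      0.3483        1.78
  C           0.02337     0.07012     0.02337    -0.07012
  E             2.988       1.168      0.3717       1.709
  solve Keq expr → x = -0.02337; check Q = 2.825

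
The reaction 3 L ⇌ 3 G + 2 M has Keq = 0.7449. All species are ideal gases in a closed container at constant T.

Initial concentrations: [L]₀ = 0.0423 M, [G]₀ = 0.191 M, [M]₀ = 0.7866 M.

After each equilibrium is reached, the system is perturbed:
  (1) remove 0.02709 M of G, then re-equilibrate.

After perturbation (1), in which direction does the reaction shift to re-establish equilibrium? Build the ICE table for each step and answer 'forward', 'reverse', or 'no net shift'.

Direction: forward

Q₀ = 56.96 vs Keq = 0.7449 ⇒ Q>K, reverse
Step 1:
                    L           G           M
  init         0.0423       0.191      0.7866
  Δ           0.06842    -0.06842    -0.04562
  eq           0.1107      0.1226       0.741
  solve Keq expr → x = -0.02281; check Q = 0.7449
Then remove 0.02709 M of G.
Step 2:
                    L           G           M
  init         0.1107     0.09549       0.741
  Δ          -0.01247     0.01247    0.008316
  eq          0.09825       0.108      0.7493
  solve Keq expr → x = 0.004158; check Q = 0.7449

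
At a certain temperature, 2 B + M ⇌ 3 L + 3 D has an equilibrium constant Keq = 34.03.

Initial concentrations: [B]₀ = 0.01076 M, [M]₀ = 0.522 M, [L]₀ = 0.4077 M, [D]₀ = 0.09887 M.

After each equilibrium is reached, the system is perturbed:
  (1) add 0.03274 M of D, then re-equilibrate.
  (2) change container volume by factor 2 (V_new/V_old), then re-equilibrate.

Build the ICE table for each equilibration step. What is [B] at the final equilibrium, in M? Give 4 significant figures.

[B]_eq = 6.4298e-04 M

Q₀ = 1.084 vs Keq = 34.03 ⇒ Q<K, forward
Step 1:
                   B          M          L          D
  I          0.01076      0.522     0.4077    0.09887
  C        -0.008347  -0.004174    0.01252    0.01252
  E         0.002413     0.5178     0.4202     0.1114
  solve Keq expr → x = 0.004174; check Q = 34.03
Then add 0.03274 M of D.
Step 2:
                   B          M          L          D
  I         0.002413     0.5178     0.4202     0.1441
  C         0.001058 5.2914e-04  -0.001587  -0.001587
  E         0.003471     0.5184     0.4186     0.1425
  solve Keq expr → x = -5.2914e-04; check Q = 34.03
Then change container volume by factor 2 (V_new/V_old).
Step 3:
                   B          M          L          D
  I         0.001735     0.2592     0.2093    0.07127
  C        -0.001092 -5.4621e-04   0.001639   0.001639
  E       6.4298e-04     0.2586      0.211    0.07291
  solve Keq expr → x = 5.4621e-04; check Q = 34.03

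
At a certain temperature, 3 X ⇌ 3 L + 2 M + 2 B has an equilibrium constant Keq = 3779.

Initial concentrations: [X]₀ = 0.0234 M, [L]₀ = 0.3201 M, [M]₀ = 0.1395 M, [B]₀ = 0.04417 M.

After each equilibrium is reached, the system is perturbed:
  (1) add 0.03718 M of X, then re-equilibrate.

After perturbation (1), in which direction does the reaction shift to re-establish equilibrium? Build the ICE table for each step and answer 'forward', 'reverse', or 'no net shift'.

Q₀ = 0.09719 vs Keq = 3779 ⇒ Q<K, forward
Step 1:
                  X         L         M         B
  init       0.0234    0.3201    0.1395   0.04417
  Δ        -0.02244   0.02244   0.01496   0.01496
  eq      9.6087e-04    0.3425    0.1545   0.05913
  solve Keq expr → x = 0.00748; check Q = 3779
Then add 0.03718 M of X.
Step 2:
                  X         L         M         B
  init      0.03814    0.3425    0.1545   0.05913
  Δ        -0.03666   0.03666   0.02444   0.02444
  eq       0.001478    0.3792    0.1789   0.08357
  solve Keq expr → x = 0.01222; check Q = 3779

Direction: forward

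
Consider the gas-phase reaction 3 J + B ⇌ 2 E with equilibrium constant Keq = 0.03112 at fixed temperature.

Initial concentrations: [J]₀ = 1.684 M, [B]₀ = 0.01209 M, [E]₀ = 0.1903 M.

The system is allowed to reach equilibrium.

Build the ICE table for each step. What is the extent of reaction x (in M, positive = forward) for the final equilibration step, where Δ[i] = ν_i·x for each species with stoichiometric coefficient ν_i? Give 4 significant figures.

x = -0.04402 M

Q₀ = 0.6272 vs Keq = 0.03112 ⇒ Q>K, reverse
Step 1:
                    J           B           E
  init          1.684     0.01209      0.1903
  Δ            0.1321     0.04402    -0.08804
  eq            1.816     0.05611      0.1023
  solve Keq expr → x = -0.04402; check Q = 0.03112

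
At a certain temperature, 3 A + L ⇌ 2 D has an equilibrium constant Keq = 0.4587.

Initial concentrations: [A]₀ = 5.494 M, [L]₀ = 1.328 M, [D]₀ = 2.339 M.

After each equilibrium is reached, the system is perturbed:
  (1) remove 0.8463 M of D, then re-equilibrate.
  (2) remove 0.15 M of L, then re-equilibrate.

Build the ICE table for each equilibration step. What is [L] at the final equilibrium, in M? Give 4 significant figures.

Q₀ = 0.02484 vs Keq = 0.4587 ⇒ Q<K, forward
Step 1:
                    A           L           D
  I             5.494       1.328       2.339
  C            -1.976     -0.6587       1.317
  E             3.518      0.6693       3.656
  solve Keq expr → x = 0.6587; check Q = 0.4587
Then remove 0.8463 M of D.
Step 2:
                    A           L           D
  I             3.518      0.6693        2.81
  C           -0.2794    -0.09315      0.1863
  E             3.239      0.5762       2.996
  solve Keq expr → x = 0.09315; check Q = 0.4587
Then remove 0.15 M of L.
Step 3:
                    A           L           D
  I             3.239      0.4262       2.996
  C            0.1436     0.04787    -0.09574
  E             3.382      0.4741       2.901
  solve Keq expr → x = -0.04787; check Q = 0.4587

[L]_eq = 0.4741 M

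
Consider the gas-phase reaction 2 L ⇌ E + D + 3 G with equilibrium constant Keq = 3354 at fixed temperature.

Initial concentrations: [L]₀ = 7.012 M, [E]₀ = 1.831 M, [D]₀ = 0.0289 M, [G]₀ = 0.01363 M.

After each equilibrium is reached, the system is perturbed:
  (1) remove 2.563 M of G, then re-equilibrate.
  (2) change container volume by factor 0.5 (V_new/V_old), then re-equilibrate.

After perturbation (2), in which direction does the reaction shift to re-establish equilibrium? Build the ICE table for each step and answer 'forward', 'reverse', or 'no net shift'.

Q₀ = 2.7251e-09 vs Keq = 3354 ⇒ Q<K, forward
Step 1:
                   L          E          D          G
  I            7.012      1.831     0.0289    0.01363
  C            -5.53      2.765      2.765      8.295
  E            1.482      4.596      2.794      8.309
  solve Keq expr → x = 2.765; check Q = 3354
Then remove 2.563 M of G.
Step 2:
                   L          E          D          G
  I            1.482      4.596      2.794      5.746
  C          -0.4238     0.2119     0.2119     0.6356
  E            1.058      4.808      3.006      6.381
  solve Keq expr → x = 0.2119; check Q = 3354
Then change container volume by factor 0.5 (V_new/V_old).
Step 3:
                   L          E          D          G
  I            2.116      9.616      6.012      12.76
  C            1.688     -0.844     -0.844     -2.532
  E            3.804      8.772      5.168      10.23
  solve Keq expr → x = -0.844; check Q = 3354

Direction: reverse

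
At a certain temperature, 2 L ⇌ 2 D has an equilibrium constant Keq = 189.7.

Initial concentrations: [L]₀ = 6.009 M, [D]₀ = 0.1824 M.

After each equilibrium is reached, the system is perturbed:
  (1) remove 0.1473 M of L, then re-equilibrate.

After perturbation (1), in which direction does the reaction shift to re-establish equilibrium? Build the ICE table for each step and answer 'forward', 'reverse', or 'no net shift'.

Direction: reverse

Q₀ = 9.2139e-04 vs Keq = 189.7 ⇒ Q<K, forward
Step 1:
                  L         D
  init        6.009    0.1824
  Δ           -5.59      5.59
  eq         0.4191     5.772
  solve Keq expr → x = 2.795; check Q = 189.7
Then remove 0.1473 M of L.
Step 2:
                  L         D
  init       0.2718     5.772
  Δ          0.1373   -0.1373
  eq         0.4091     5.635
  solve Keq expr → x = -0.06866; check Q = 189.7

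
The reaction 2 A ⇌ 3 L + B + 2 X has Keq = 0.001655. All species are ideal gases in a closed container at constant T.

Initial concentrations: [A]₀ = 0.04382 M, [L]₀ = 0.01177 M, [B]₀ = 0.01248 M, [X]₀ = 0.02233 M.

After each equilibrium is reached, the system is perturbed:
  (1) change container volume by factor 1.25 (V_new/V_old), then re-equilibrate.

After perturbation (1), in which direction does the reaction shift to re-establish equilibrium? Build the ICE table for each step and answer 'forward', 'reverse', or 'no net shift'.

Q₀ = 5.2842e-09 vs Keq = 0.001655 ⇒ Q<K, forward
Step 1:
                   A          L          B          X
  init       0.04382    0.01177    0.01248    0.02233
  Δ         -0.03884    0.05826    0.01942    0.03884
  eq        0.004978    0.07003     0.0319    0.06117
  solve Keq expr → x = 0.01942; check Q = 0.001655
Then change container volume by factor 1.25 (V_new/V_old).
Step 2:
                   A          L          B          X
  init      0.003982    0.05603    0.02552    0.04894
  Δ         -0.00121   0.001815 6.0514e-04    0.00121
  eq        0.002772    0.05784    0.02613    0.05015
  solve Keq expr → x = 6.0514e-04; check Q = 0.001655

Direction: forward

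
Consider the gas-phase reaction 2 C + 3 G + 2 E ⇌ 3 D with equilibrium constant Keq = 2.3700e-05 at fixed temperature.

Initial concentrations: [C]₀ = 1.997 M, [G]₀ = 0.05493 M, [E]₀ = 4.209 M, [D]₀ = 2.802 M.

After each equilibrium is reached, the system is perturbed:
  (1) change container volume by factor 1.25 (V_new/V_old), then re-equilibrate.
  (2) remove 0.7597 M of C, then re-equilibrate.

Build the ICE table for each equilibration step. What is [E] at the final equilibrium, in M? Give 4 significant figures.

Q₀ = 1879 vs Keq = 2.3700e-05 ⇒ Q>K, reverse
Step 1:
                   C          G          E          D
  init         1.997    0.05493      4.209      2.802
  Δ            1.533      2.299      1.533     -2.299
  eq            3.53      2.354      5.742     0.5027
  solve Keq expr → x = -0.7664; check Q = 2.3700e-05
Then change container volume by factor 1.25 (V_new/V_old).
Step 2:
                   C          G          E          D
  init         2.824      1.883      4.593     0.4022
  Δ          0.05573     0.0836    0.05573    -0.0836
  eq            2.88      1.967      4.649     0.3186
  solve Keq expr → x = -0.02787; check Q = 2.3700e-05
Then remove 0.7597 M of C.
Step 3:
                   C          G          E          D
  init          2.12      1.967      4.649     0.3186
  Δ          0.03233    0.04849    0.03233   -0.04849
  eq           2.152      2.015      4.682     0.2701
  solve Keq expr → x = -0.01616; check Q = 2.3700e-05

[E]_eq = 4.682 M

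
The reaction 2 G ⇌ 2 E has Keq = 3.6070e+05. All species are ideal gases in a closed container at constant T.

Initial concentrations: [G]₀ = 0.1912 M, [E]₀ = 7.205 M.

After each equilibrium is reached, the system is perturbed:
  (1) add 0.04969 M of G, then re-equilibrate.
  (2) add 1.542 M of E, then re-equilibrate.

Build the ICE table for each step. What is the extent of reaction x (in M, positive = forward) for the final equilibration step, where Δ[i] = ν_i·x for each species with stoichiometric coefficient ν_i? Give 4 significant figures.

Q₀ = 1420 vs Keq = 3.6070e+05 ⇒ Q<K, forward
Step 1:
                   G          E
  I           0.1912      7.205
  C          -0.1789     0.1789
  E          0.01229      7.384
  solve Keq expr → x = 0.08945; check Q = 3.6070e+05
Then add 0.04969 M of G.
Step 2:
                   G          E
  I          0.06198      7.384
  C         -0.04961    0.04961
  E          0.01238      7.434
  solve Keq expr → x = 0.0248; check Q = 3.6070e+05
Then add 1.542 M of E.
Step 3:
                   G          E
  I          0.01238      8.976
  C         0.002563  -0.002563
  E          0.01494      8.973
  solve Keq expr → x = -0.001282; check Q = 3.6070e+05

x = -0.001282 M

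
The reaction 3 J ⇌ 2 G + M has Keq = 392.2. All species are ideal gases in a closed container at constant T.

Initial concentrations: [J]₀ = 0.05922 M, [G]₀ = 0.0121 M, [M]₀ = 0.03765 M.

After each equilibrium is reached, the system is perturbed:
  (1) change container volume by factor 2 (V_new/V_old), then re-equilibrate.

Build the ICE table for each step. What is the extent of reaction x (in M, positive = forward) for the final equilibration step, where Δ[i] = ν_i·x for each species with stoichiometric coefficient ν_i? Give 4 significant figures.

x = 0 M

Q₀ = 0.02654 vs Keq = 392.2 ⇒ Q<K, forward
Step 1:
                   J          G          M
  init       0.05922     0.0121    0.03765
  Δ         -0.05244    0.03496    0.01748
  eq        0.006778    0.04706    0.05513
  solve Keq expr → x = 0.01748; check Q = 392.2
Then change container volume by factor 2 (V_new/V_old).
Step 2:
                   J          G          M
  init      0.003389    0.02353    0.02757
  Δ                0          0          0
  eq        0.003389    0.02353    0.02757
  solve Keq expr → x = 0; check Q = 392.2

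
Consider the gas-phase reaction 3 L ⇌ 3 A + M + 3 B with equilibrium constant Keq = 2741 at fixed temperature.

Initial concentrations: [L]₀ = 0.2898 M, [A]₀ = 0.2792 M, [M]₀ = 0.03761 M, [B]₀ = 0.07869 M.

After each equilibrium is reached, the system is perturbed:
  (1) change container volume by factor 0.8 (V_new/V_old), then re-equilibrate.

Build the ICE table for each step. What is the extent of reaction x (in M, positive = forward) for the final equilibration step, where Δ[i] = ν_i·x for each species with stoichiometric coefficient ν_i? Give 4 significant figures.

Q₀ = 1.6388e-05 vs Keq = 2741 ⇒ Q<K, forward
Step 1:
                    L           A           M           B
  init         0.2898      0.2792     0.03761     0.07869
  Δ           -0.2824      0.2824     0.09414      0.2824
  eq         0.007374      0.5616      0.1318      0.3611
  solve Keq expr → x = 0.09414; check Q = 2741
Then change container volume by factor 0.8 (V_new/V_old).
Step 2:
                    L           A           M           B
  init       0.009218       0.702      0.1647      0.4514
  Δ          0.003032   -0.003032   -0.001011   -0.003032
  eq          0.01225       0.699      0.1637      0.4484
  solve Keq expr → x = -0.001011; check Q = 2741

x = -0.001011 M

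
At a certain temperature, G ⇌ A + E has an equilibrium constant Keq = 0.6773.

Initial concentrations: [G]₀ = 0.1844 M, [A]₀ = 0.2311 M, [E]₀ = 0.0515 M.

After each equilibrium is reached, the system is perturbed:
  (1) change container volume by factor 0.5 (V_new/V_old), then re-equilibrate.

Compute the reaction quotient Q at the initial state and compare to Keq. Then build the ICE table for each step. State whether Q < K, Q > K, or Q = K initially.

Q₀ = 0.06454 vs Keq = 0.6773 ⇒ Q<K, forward
Step 1:
                  G         A         E
  I          0.1844    0.2311    0.0515
  C          -0.106     0.106     0.106
  E         0.07839    0.3371    0.1575
  solve Keq expr → x = 0.106; check Q = 0.6773
Then change container volume by factor 0.5 (V_new/V_old).
Step 2:
                  G         A         E
  I          0.1568    0.6742     0.315
  C         0.06636  -0.06636  -0.06636
  E          0.2232    0.6078    0.2486
  solve Keq expr → x = -0.06636; check Q = 0.6773

Q₀ = 0.06454; Q < K (proceeds forward)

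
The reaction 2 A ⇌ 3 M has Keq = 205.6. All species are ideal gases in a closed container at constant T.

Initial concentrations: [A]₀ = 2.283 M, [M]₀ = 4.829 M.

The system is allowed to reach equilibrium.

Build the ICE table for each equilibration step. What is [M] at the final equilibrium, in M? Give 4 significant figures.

Q₀ = 21.61 vs Keq = 205.6 ⇒ Q<K, forward
Step 1:
                  A         M
  Initial     2.283     4.829
  Change     -1.123     1.685
  Equil        1.16     6.514
  solve Keq expr → x = 0.5617; check Q = 205.6

[M]_eq = 6.514 M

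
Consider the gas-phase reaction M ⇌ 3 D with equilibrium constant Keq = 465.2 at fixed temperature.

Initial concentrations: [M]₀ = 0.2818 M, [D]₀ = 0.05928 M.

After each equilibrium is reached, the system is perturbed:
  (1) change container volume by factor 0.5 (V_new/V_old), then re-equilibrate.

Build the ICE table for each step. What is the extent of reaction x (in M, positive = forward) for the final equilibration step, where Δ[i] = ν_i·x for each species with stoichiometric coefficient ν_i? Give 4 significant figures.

x = -0.008855 M

Q₀ = 7.3924e-04 vs Keq = 465.2 ⇒ Q<K, forward
Step 1:
                   M          D
  Initial     0.2818    0.05928
  Change     -0.2802     0.8407
  Equil     0.001567        0.9
  solve Keq expr → x = 0.2802; check Q = 465.2
Then change container volume by factor 0.5 (V_new/V_old).
Step 2:
                   M          D
  Initial   0.003134        1.8
  Change    0.008855   -0.02656
  Equil      0.01199      1.773
  solve Keq expr → x = -0.008855; check Q = 465.2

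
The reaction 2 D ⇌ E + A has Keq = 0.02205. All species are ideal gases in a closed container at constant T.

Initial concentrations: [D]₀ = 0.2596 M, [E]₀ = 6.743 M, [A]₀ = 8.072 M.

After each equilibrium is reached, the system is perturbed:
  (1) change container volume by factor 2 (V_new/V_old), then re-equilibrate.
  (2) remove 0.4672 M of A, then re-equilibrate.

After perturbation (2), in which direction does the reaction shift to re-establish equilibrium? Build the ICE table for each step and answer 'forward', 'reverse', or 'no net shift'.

Q₀ = 807.7 vs Keq = 0.02205 ⇒ Q>K, reverse
Step 1:
                  D         E         A
  Initial    0.2596     6.743     8.072
  Change      11.17    -5.585    -5.585
  Equil       11.43     1.158     2.487
  solve Keq expr → x = -5.585; check Q = 0.02205
Then change container volume by factor 2 (V_new/V_old).
Step 2:
                  D         E         A
  Initial     5.715    0.5791     1.244
  Change          0         0         0
  Equil       5.715    0.5791     1.244
  solve Keq expr → x = 0; check Q = 0.02205
Then remove 0.4672 M of A.
Step 3:
                  D         E         A
  Initial     5.715    0.5791    0.7764
  Change    -0.2727    0.1364    0.1364
  Equil       5.442    0.7154    0.9127
  solve Keq expr → x = 0.1364; check Q = 0.02205

Direction: forward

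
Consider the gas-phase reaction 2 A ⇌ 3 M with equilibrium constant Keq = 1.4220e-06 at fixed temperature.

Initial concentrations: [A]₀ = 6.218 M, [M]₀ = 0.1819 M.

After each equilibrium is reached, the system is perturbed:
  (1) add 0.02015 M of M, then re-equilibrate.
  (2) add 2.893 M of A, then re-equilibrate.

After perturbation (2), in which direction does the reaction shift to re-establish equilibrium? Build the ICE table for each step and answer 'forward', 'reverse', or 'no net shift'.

Q₀ = 1.5567e-04 vs Keq = 1.4220e-06 ⇒ Q>K, reverse
Step 1:
                   A          M
  init         6.218     0.1819
  Δ          0.09566    -0.1435
  eq           6.314    0.03841
  solve Keq expr → x = -0.04783; check Q = 1.4220e-06
Then add 0.02015 M of M.
Step 2:
                   A          M
  init         6.314    0.05856
  Δ           0.0134    -0.0201
  eq           6.327    0.03847
  solve Keq expr → x = -0.006699; check Q = 1.4220e-06
Then add 2.893 M of A.
Step 3:
                   A          M
  init          9.22    0.03847
  Δ        -0.007301    0.01095
  eq           9.213    0.04942
  solve Keq expr → x = 0.00365; check Q = 1.4220e-06

Direction: forward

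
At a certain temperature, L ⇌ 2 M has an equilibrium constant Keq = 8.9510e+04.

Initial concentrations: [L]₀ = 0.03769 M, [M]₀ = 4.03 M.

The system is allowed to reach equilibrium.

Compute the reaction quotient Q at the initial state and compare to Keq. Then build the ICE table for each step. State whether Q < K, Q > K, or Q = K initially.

Q₀ = 430.9 vs Keq = 8.9510e+04 ⇒ Q<K, forward
Step 1:
                   L          M
  I          0.03769       4.03
  C          -0.0375      0.075
  E       1.8826e-04      4.105
  solve Keq expr → x = 0.0375; check Q = 8.9510e+04

Q₀ = 430.9; Q < K (proceeds forward)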